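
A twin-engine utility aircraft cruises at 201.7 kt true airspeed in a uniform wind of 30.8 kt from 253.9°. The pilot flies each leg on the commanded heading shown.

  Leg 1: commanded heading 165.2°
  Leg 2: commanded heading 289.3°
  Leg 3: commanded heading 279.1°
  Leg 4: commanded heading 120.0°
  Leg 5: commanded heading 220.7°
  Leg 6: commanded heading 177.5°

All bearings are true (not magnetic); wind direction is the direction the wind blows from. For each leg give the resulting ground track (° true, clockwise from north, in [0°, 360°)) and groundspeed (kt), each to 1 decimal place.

Leg 1: track=156.5°, groundspeed=203.3 kt
Leg 2: track=295.1°, groundspeed=177.5 kt
Leg 3: track=283.4°, groundspeed=174.3 kt
Leg 4: track=114.3°, groundspeed=224.2 kt
Leg 5: track=215.2°, groundspeed=176.7 kt
Leg 6: track=168.7°, groundspeed=196.7 kt

Leg 1: heading 165.2°; drift -8.7° → track 156.5°, groundspeed 203.3 kt
Leg 2: heading 289.3°; drift +5.8° → track 295.1°, groundspeed 177.5 kt
Leg 3: heading 279.1°; drift +4.3° → track 283.4°, groundspeed 174.3 kt
Leg 4: heading 120.0°; drift -5.7° → track 114.3°, groundspeed 224.2 kt
Leg 5: heading 220.7°; drift -5.5° → track 215.2°, groundspeed 176.7 kt
Leg 6: heading 177.5°; drift -8.8° → track 168.7°, groundspeed 196.7 kt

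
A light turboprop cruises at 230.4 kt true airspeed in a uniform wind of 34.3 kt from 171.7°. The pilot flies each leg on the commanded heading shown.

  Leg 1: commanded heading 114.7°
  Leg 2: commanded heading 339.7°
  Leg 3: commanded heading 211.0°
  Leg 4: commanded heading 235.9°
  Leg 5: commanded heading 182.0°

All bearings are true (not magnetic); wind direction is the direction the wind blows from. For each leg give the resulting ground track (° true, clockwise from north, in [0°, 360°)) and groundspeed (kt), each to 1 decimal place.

Leg 1: track=107.0°, groundspeed=213.7 kt
Leg 2: track=341.2°, groundspeed=264.0 kt
Leg 3: track=217.1°, groundspeed=205.0 kt
Leg 4: track=244.1°, groundspeed=217.7 kt
Leg 5: track=183.8°, groundspeed=196.7 kt

Leg 1: heading 114.7°; drift -7.7° → track 107.0°, groundspeed 213.7 kt
Leg 2: heading 339.7°; drift +1.5° → track 341.2°, groundspeed 264.0 kt
Leg 3: heading 211.0°; drift +6.1° → track 217.1°, groundspeed 205.0 kt
Leg 4: heading 235.9°; drift +8.2° → track 244.1°, groundspeed 217.7 kt
Leg 5: heading 182.0°; drift +1.8° → track 183.8°, groundspeed 196.7 kt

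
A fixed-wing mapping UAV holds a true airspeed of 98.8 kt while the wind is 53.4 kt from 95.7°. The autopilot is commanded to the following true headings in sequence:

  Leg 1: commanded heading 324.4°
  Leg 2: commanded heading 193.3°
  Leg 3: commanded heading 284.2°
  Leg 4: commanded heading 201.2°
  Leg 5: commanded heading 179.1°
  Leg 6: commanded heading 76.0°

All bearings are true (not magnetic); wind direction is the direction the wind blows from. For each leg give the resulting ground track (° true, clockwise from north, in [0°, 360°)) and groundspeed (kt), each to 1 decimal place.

Leg 1: track=307.7°, groundspeed=139.9 kt
Leg 2: track=219.9°, groundspeed=118.4 kt
Leg 3: track=281.2°, groundspeed=151.8 kt
Leg 4: track=225.7°, groundspeed=124.2 kt
Leg 5: track=208.9°, groundspeed=106.8 kt
Leg 6: track=55.6°, groundspeed=51.8 kt

Leg 1: heading 324.4°; drift -16.7° → track 307.7°, groundspeed 139.9 kt
Leg 2: heading 193.3°; drift +26.6° → track 219.9°, groundspeed 118.4 kt
Leg 3: heading 284.2°; drift -3.0° → track 281.2°, groundspeed 151.8 kt
Leg 4: heading 201.2°; drift +24.5° → track 225.7°, groundspeed 124.2 kt
Leg 5: heading 179.1°; drift +29.8° → track 208.9°, groundspeed 106.8 kt
Leg 6: heading 76.0°; drift -20.4° → track 55.6°, groundspeed 51.8 kt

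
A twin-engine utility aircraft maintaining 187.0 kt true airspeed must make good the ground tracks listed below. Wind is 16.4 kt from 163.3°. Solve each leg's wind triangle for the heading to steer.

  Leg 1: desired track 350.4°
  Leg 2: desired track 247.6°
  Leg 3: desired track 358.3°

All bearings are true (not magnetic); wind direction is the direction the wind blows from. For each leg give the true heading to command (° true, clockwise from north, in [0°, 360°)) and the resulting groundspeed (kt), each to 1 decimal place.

Leg 1: heading=351.0°, groundspeed=203.3 kt
Leg 2: heading=242.6°, groundspeed=184.7 kt
Leg 3: heading=359.6°, groundspeed=202.8 kt

Leg 1: desired track 350.4°; wind correction +0.6° → command heading 351.0°, groundspeed 203.3 kt
Leg 2: desired track 247.6°; wind correction -5.0° → command heading 242.6°, groundspeed 184.7 kt
Leg 3: desired track 358.3°; wind correction +1.3° → command heading 359.6°, groundspeed 202.8 kt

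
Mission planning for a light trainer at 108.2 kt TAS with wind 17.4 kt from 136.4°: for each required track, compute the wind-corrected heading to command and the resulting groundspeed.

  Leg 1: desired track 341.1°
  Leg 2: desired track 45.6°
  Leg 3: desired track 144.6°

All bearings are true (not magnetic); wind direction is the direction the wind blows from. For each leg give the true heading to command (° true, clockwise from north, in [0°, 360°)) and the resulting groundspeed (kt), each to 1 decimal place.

Leg 1: heading=345.0°, groundspeed=123.8 kt
Leg 2: heading=54.9°, groundspeed=107.0 kt
Leg 3: heading=143.3°, groundspeed=90.9 kt

Leg 1: desired track 341.1°; wind correction +3.9° → command heading 345.0°, groundspeed 123.8 kt
Leg 2: desired track 45.6°; wind correction +9.3° → command heading 54.9°, groundspeed 107.0 kt
Leg 3: desired track 144.6°; wind correction -1.3° → command heading 143.3°, groundspeed 90.9 kt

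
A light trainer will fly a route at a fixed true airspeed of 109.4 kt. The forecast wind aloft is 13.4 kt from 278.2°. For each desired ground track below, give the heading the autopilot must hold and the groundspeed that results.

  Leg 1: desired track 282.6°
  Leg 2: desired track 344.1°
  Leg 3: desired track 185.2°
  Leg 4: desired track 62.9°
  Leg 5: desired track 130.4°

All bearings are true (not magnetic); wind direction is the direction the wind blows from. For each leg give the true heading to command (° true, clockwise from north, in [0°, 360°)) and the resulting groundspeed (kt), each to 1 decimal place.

Leg 1: heading=282.1°, groundspeed=96.0 kt
Leg 2: heading=337.7°, groundspeed=103.2 kt
Leg 3: heading=192.2°, groundspeed=109.3 kt
Leg 4: heading=58.8°, groundspeed=120.1 kt
Leg 5: heading=134.1°, groundspeed=120.5 kt

Leg 1: desired track 282.6°; wind correction -0.5° → command heading 282.1°, groundspeed 96.0 kt
Leg 2: desired track 344.1°; wind correction -6.4° → command heading 337.7°, groundspeed 103.2 kt
Leg 3: desired track 185.2°; wind correction +7.0° → command heading 192.2°, groundspeed 109.3 kt
Leg 4: desired track 62.9°; wind correction -4.1° → command heading 58.8°, groundspeed 120.1 kt
Leg 5: desired track 130.4°; wind correction +3.7° → command heading 134.1°, groundspeed 120.5 kt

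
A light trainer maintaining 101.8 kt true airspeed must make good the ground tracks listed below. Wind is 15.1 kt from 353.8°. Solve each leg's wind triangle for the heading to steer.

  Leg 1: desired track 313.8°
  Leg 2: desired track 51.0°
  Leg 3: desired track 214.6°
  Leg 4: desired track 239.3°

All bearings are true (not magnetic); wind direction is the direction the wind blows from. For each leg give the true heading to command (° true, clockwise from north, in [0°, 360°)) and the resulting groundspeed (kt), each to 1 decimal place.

Leg 1: desired track 313.8°; wind correction +5.5° → command heading 319.3°, groundspeed 89.8 kt
Leg 2: desired track 51.0°; wind correction -7.2° → command heading 43.8°, groundspeed 92.8 kt
Leg 3: desired track 214.6°; wind correction +5.6° → command heading 220.2°, groundspeed 112.8 kt
Leg 4: desired track 239.3°; wind correction +7.8° → command heading 247.1°, groundspeed 107.1 kt

Leg 1: heading=319.3°, groundspeed=89.8 kt
Leg 2: heading=43.8°, groundspeed=92.8 kt
Leg 3: heading=220.2°, groundspeed=112.8 kt
Leg 4: heading=247.1°, groundspeed=107.1 kt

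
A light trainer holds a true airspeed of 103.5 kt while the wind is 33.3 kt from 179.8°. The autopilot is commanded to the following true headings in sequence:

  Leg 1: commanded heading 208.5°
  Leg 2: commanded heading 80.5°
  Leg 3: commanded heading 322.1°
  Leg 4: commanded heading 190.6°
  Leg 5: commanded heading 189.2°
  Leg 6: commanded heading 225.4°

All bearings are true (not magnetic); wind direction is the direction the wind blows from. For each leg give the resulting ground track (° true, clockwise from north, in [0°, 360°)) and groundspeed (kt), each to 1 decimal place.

Leg 1: track=220.6°, groundspeed=76.0 kt
Leg 2: track=63.7°, groundspeed=113.7 kt
Leg 3: track=331.0°, groundspeed=131.4 kt
Leg 4: track=195.6°, groundspeed=71.1 kt
Leg 5: track=193.6°, groundspeed=70.9 kt
Leg 6: track=241.9°, groundspeed=83.7 kt

Leg 1: heading 208.5°; drift +12.1° → track 220.6°, groundspeed 76.0 kt
Leg 2: heading 80.5°; drift -16.8° → track 63.7°, groundspeed 113.7 kt
Leg 3: heading 322.1°; drift +8.9° → track 331.0°, groundspeed 131.4 kt
Leg 4: heading 190.6°; drift +5.0° → track 195.6°, groundspeed 71.1 kt
Leg 5: heading 189.2°; drift +4.4° → track 193.6°, groundspeed 70.9 kt
Leg 6: heading 225.4°; drift +16.5° → track 241.9°, groundspeed 83.7 kt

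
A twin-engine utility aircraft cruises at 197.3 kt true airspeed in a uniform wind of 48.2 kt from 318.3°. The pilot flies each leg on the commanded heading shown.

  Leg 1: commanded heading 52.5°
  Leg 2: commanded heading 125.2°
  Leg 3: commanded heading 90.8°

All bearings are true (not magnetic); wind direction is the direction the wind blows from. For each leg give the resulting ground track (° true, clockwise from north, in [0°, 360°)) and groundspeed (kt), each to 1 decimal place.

Leg 1: heading 52.5°; drift +13.5° → track 66.0°, groundspeed 206.5 kt
Leg 2: heading 125.2°; drift +2.6° → track 127.8°, groundspeed 244.5 kt
Leg 3: heading 90.8°; drift +8.8° → track 99.6°, groundspeed 232.6 kt

Leg 1: track=66.0°, groundspeed=206.5 kt
Leg 2: track=127.8°, groundspeed=244.5 kt
Leg 3: track=99.6°, groundspeed=232.6 kt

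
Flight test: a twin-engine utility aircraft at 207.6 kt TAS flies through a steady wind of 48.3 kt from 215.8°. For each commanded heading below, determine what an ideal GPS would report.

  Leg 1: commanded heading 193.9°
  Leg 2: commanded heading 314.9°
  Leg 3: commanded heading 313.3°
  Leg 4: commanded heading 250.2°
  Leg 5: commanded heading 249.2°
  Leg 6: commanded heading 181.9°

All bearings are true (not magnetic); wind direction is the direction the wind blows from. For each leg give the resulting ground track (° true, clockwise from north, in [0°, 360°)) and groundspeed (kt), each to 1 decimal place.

Leg 1: track=187.6°, groundspeed=163.8 kt
Leg 2: track=327.4°, groundspeed=220.5 kt
Leg 3: track=325.9°, groundspeed=219.2 kt
Leg 4: track=259.4°, groundspeed=170.0 kt
Leg 5: track=258.2°, groundspeed=169.4 kt
Leg 6: track=172.8°, groundspeed=169.7 kt

Leg 1: heading 193.9°; drift -6.3° → track 187.6°, groundspeed 163.8 kt
Leg 2: heading 314.9°; drift +12.5° → track 327.4°, groundspeed 220.5 kt
Leg 3: heading 313.3°; drift +12.6° → track 325.9°, groundspeed 219.2 kt
Leg 4: heading 250.2°; drift +9.2° → track 259.4°, groundspeed 170.0 kt
Leg 5: heading 249.2°; drift +9.0° → track 258.2°, groundspeed 169.4 kt
Leg 6: heading 181.9°; drift -9.1° → track 172.8°, groundspeed 169.7 kt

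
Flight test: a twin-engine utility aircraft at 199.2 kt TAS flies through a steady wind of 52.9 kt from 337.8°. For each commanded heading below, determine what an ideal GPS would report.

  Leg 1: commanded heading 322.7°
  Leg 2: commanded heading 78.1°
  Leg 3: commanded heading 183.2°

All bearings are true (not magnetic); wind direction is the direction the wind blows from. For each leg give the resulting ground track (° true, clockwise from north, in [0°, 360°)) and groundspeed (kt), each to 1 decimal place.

Leg 1: track=317.4°, groundspeed=148.8 kt
Leg 2: track=92.1°, groundspeed=215.1 kt
Leg 3: track=178.0°, groundspeed=248.0 kt

Leg 1: heading 322.7°; drift -5.3° → track 317.4°, groundspeed 148.8 kt
Leg 2: heading 78.1°; drift +14.0° → track 92.1°, groundspeed 215.1 kt
Leg 3: heading 183.2°; drift -5.2° → track 178.0°, groundspeed 248.0 kt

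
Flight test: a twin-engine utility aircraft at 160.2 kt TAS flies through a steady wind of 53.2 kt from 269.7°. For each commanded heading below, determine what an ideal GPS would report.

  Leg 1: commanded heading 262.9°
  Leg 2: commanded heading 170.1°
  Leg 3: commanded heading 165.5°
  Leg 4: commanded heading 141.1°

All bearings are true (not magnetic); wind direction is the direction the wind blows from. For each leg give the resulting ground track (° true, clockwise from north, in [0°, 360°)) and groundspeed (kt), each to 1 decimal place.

Leg 1: heading 262.9°; drift -3.4° → track 259.5°, groundspeed 107.6 kt
Leg 2: heading 170.1°; drift -17.2° → track 152.9°, groundspeed 177.0 kt
Leg 3: heading 165.5°; drift -16.6° → track 148.9°, groundspeed 180.8 kt
Leg 4: heading 141.1°; drift -12.1° → track 129.0°, groundspeed 197.8 kt

Leg 1: track=259.5°, groundspeed=107.6 kt
Leg 2: track=152.9°, groundspeed=177.0 kt
Leg 3: track=148.9°, groundspeed=180.8 kt
Leg 4: track=129.0°, groundspeed=197.8 kt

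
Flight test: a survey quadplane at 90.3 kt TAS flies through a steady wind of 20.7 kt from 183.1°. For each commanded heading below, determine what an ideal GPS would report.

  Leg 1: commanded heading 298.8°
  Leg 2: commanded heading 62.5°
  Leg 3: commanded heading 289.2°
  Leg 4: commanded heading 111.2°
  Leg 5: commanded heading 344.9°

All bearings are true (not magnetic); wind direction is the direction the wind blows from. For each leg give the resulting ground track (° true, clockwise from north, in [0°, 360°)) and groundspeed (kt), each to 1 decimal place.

Leg 1: track=309.4°, groundspeed=101.0 kt
Leg 2: track=52.5°, groundspeed=102.4 kt
Leg 3: track=300.9°, groundspeed=98.1 kt
Leg 4: track=98.0°, groundspeed=86.1 kt
Leg 5: track=348.3°, groundspeed=110.2 kt

Leg 1: heading 298.8°; drift +10.6° → track 309.4°, groundspeed 101.0 kt
Leg 2: heading 62.5°; drift -10.0° → track 52.5°, groundspeed 102.4 kt
Leg 3: heading 289.2°; drift +11.7° → track 300.9°, groundspeed 98.1 kt
Leg 4: heading 111.2°; drift -13.2° → track 98.0°, groundspeed 86.1 kt
Leg 5: heading 344.9°; drift +3.4° → track 348.3°, groundspeed 110.2 kt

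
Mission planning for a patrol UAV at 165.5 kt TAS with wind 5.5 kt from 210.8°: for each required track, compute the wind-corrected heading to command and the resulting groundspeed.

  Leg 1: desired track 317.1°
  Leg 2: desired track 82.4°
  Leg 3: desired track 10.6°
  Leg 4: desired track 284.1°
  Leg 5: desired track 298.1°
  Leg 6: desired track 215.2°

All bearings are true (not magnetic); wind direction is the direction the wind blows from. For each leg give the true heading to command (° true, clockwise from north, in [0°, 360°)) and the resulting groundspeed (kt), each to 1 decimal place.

Leg 1: heading=315.3°, groundspeed=167.0 kt
Leg 2: heading=83.9°, groundspeed=168.9 kt
Leg 3: heading=9.9°, groundspeed=170.7 kt
Leg 4: heading=282.3°, groundspeed=163.8 kt
Leg 5: heading=296.2°, groundspeed=165.1 kt
Leg 6: heading=215.1°, groundspeed=160.0 kt

Leg 1: desired track 317.1°; wind correction -1.8° → command heading 315.3°, groundspeed 167.0 kt
Leg 2: desired track 82.4°; wind correction +1.5° → command heading 83.9°, groundspeed 168.9 kt
Leg 3: desired track 10.6°; wind correction -0.7° → command heading 9.9°, groundspeed 170.7 kt
Leg 4: desired track 284.1°; wind correction -1.8° → command heading 282.3°, groundspeed 163.8 kt
Leg 5: desired track 298.1°; wind correction -1.9° → command heading 296.2°, groundspeed 165.1 kt
Leg 6: desired track 215.2°; wind correction -0.1° → command heading 215.1°, groundspeed 160.0 kt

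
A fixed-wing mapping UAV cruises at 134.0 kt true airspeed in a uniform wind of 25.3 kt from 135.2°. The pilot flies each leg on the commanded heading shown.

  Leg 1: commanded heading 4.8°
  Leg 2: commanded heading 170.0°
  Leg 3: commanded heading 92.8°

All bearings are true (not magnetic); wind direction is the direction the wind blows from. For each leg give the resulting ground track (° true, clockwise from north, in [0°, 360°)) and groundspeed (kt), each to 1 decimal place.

Leg 1: heading 4.8°; drift -7.3° → track 357.5°, groundspeed 151.6 kt
Leg 2: heading 170.0°; drift +7.3° → track 177.3°, groundspeed 114.1 kt
Leg 3: heading 92.8°; drift -8.4° → track 84.4°, groundspeed 116.6 kt

Leg 1: track=357.5°, groundspeed=151.6 kt
Leg 2: track=177.3°, groundspeed=114.1 kt
Leg 3: track=84.4°, groundspeed=116.6 kt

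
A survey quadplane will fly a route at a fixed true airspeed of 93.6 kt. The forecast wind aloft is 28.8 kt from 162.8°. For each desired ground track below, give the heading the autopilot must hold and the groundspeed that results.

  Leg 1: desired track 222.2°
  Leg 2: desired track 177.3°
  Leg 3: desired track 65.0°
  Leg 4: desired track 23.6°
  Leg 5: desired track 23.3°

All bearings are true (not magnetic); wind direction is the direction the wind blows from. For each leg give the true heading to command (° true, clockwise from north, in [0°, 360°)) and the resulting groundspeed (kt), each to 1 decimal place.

Leg 1: heading=206.8°, groundspeed=75.6 kt
Leg 2: heading=172.9°, groundspeed=65.4 kt
Leg 3: heading=82.7°, groundspeed=93.1 kt
Leg 4: heading=35.2°, groundspeed=113.5 kt
Leg 5: heading=34.8°, groundspeed=113.6 kt

Leg 1: desired track 222.2°; wind correction -15.4° → command heading 206.8°, groundspeed 75.6 kt
Leg 2: desired track 177.3°; wind correction -4.4° → command heading 172.9°, groundspeed 65.4 kt
Leg 3: desired track 65.0°; wind correction +17.7° → command heading 82.7°, groundspeed 93.1 kt
Leg 4: desired track 23.6°; wind correction +11.6° → command heading 35.2°, groundspeed 113.5 kt
Leg 5: desired track 23.3°; wind correction +11.5° → command heading 34.8°, groundspeed 113.6 kt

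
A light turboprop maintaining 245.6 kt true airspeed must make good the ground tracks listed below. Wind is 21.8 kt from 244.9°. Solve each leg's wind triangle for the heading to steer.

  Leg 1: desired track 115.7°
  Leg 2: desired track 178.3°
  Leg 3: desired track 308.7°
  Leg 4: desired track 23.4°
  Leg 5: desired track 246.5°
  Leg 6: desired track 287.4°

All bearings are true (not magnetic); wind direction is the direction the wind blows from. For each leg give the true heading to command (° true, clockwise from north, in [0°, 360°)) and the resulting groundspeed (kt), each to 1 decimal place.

Leg 1: heading=119.6°, groundspeed=258.8 kt
Leg 2: heading=183.0°, groundspeed=236.1 kt
Leg 3: heading=304.1°, groundspeed=235.2 kt
Leg 4: heading=20.0°, groundspeed=261.5 kt
Leg 5: heading=246.4°, groundspeed=223.8 kt
Leg 6: heading=284.0°, groundspeed=229.1 kt

Leg 1: desired track 115.7°; wind correction +3.9° → command heading 119.6°, groundspeed 258.8 kt
Leg 2: desired track 178.3°; wind correction +4.7° → command heading 183.0°, groundspeed 236.1 kt
Leg 3: desired track 308.7°; wind correction -4.6° → command heading 304.1°, groundspeed 235.2 kt
Leg 4: desired track 23.4°; wind correction -3.4° → command heading 20.0°, groundspeed 261.5 kt
Leg 5: desired track 246.5°; wind correction -0.1° → command heading 246.4°, groundspeed 223.8 kt
Leg 6: desired track 287.4°; wind correction -3.4° → command heading 284.0°, groundspeed 229.1 kt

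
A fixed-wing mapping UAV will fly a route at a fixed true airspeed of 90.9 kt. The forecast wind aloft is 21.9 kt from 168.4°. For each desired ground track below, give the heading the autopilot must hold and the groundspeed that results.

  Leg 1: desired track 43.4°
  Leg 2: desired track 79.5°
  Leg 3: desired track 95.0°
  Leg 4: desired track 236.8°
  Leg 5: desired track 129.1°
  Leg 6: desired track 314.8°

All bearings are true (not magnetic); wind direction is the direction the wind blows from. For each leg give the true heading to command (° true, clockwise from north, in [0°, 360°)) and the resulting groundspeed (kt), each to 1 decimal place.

Leg 1: desired track 43.4°; wind correction +11.4° → command heading 54.8°, groundspeed 101.7 kt
Leg 2: desired track 79.5°; wind correction +13.9° → command heading 93.4°, groundspeed 87.8 kt
Leg 3: desired track 95.0°; wind correction +13.3° → command heading 108.3°, groundspeed 82.2 kt
Leg 4: desired track 236.8°; wind correction -12.9° → command heading 223.9°, groundspeed 80.5 kt
Leg 5: desired track 129.1°; wind correction +8.8° → command heading 137.9°, groundspeed 72.9 kt
Leg 6: desired track 314.8°; wind correction -7.7° → command heading 307.1°, groundspeed 108.3 kt

Leg 1: heading=54.8°, groundspeed=101.7 kt
Leg 2: heading=93.4°, groundspeed=87.8 kt
Leg 3: heading=108.3°, groundspeed=82.2 kt
Leg 4: heading=223.9°, groundspeed=80.5 kt
Leg 5: heading=137.9°, groundspeed=72.9 kt
Leg 6: heading=307.1°, groundspeed=108.3 kt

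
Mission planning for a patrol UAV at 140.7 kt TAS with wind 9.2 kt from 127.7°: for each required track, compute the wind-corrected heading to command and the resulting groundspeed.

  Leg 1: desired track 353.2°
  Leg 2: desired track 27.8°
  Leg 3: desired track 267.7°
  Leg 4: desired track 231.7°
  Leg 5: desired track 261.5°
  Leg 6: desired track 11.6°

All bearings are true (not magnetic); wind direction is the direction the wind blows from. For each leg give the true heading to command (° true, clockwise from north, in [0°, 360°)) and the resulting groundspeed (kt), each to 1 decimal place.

Leg 1: heading=355.9°, groundspeed=147.0 kt
Leg 2: heading=31.5°, groundspeed=142.0 kt
Leg 3: heading=265.3°, groundspeed=147.6 kt
Leg 4: heading=228.1°, groundspeed=142.6 kt
Leg 5: heading=258.8°, groundspeed=146.9 kt
Leg 6: heading=15.0°, groundspeed=144.5 kt

Leg 1: desired track 353.2°; wind correction +2.7° → command heading 355.9°, groundspeed 147.0 kt
Leg 2: desired track 27.8°; wind correction +3.7° → command heading 31.5°, groundspeed 142.0 kt
Leg 3: desired track 267.7°; wind correction -2.4° → command heading 265.3°, groundspeed 147.6 kt
Leg 4: desired track 231.7°; wind correction -3.6° → command heading 228.1°, groundspeed 142.6 kt
Leg 5: desired track 261.5°; wind correction -2.7° → command heading 258.8°, groundspeed 146.9 kt
Leg 6: desired track 11.6°; wind correction +3.4° → command heading 15.0°, groundspeed 144.5 kt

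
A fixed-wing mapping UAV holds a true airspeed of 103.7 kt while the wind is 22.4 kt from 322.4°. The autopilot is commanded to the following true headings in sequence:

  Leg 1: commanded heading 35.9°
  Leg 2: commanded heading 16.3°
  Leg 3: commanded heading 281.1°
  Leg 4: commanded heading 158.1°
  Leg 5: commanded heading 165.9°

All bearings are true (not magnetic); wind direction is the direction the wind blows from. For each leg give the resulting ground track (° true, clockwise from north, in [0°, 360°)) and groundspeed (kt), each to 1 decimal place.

Leg 1: track=48.3°, groundspeed=99.7 kt
Leg 2: track=27.6°, groundspeed=92.3 kt
Leg 3: track=271.4°, groundspeed=88.1 kt
Leg 4: track=155.3°, groundspeed=125.4 kt
Leg 5: track=161.8°, groundspeed=124.6 kt

Leg 1: heading 35.9°; drift +12.4° → track 48.3°, groundspeed 99.7 kt
Leg 2: heading 16.3°; drift +11.3° → track 27.6°, groundspeed 92.3 kt
Leg 3: heading 281.1°; drift -9.7° → track 271.4°, groundspeed 88.1 kt
Leg 4: heading 158.1°; drift -2.8° → track 155.3°, groundspeed 125.4 kt
Leg 5: heading 165.9°; drift -4.1° → track 161.8°, groundspeed 124.6 kt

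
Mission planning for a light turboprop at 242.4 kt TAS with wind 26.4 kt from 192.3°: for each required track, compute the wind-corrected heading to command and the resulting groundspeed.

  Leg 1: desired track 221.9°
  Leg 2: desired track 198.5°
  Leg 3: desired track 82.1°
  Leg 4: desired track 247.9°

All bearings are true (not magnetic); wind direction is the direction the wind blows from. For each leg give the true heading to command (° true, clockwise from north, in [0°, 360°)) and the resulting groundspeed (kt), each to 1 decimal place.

Leg 1: heading=218.8°, groundspeed=219.1 kt
Leg 2: heading=197.8°, groundspeed=216.1 kt
Leg 3: heading=88.0°, groundspeed=250.2 kt
Leg 4: heading=242.7°, groundspeed=226.5 kt

Leg 1: desired track 221.9°; wind correction -3.1° → command heading 218.8°, groundspeed 219.1 kt
Leg 2: desired track 198.5°; wind correction -0.7° → command heading 197.8°, groundspeed 216.1 kt
Leg 3: desired track 82.1°; wind correction +5.9° → command heading 88.0°, groundspeed 250.2 kt
Leg 4: desired track 247.9°; wind correction -5.2° → command heading 242.7°, groundspeed 226.5 kt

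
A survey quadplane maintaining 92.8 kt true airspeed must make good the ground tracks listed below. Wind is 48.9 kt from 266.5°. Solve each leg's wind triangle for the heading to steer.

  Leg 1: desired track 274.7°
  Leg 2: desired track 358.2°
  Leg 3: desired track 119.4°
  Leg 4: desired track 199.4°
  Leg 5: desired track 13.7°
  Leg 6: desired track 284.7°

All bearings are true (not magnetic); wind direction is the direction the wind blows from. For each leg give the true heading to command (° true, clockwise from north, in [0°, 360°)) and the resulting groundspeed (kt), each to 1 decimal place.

Leg 1: desired track 274.7°; wind correction -4.3° → command heading 270.4°, groundspeed 44.1 kt
Leg 2: desired track 358.2°; wind correction -31.8° → command heading 326.4°, groundspeed 80.3 kt
Leg 3: desired track 119.4°; wind correction +16.6° → command heading 136.0°, groundspeed 130.0 kt
Leg 4: desired track 199.4°; wind correction +29.0° → command heading 228.4°, groundspeed 62.1 kt
Leg 5: desired track 13.7°; wind correction -30.2° → command heading 343.5°, groundspeed 94.6 kt
Leg 6: desired track 284.7°; wind correction -9.5° → command heading 275.2°, groundspeed 45.1 kt

Leg 1: heading=270.4°, groundspeed=44.1 kt
Leg 2: heading=326.4°, groundspeed=80.3 kt
Leg 3: heading=136.0°, groundspeed=130.0 kt
Leg 4: heading=228.4°, groundspeed=62.1 kt
Leg 5: heading=343.5°, groundspeed=94.6 kt
Leg 6: heading=275.2°, groundspeed=45.1 kt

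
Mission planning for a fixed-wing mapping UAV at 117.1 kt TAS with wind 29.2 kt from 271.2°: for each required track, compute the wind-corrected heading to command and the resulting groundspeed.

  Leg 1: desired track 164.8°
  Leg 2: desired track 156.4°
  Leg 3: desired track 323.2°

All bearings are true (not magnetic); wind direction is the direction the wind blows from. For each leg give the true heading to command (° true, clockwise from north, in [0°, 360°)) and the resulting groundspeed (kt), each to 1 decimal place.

Leg 1: desired track 164.8°; wind correction +13.8° → command heading 178.6°, groundspeed 121.9 kt
Leg 2: desired track 156.4°; wind correction +13.1° → command heading 169.5°, groundspeed 126.3 kt
Leg 3: desired track 323.2°; wind correction -11.3° → command heading 311.9°, groundspeed 96.8 kt

Leg 1: heading=178.6°, groundspeed=121.9 kt
Leg 2: heading=169.5°, groundspeed=126.3 kt
Leg 3: heading=311.9°, groundspeed=96.8 kt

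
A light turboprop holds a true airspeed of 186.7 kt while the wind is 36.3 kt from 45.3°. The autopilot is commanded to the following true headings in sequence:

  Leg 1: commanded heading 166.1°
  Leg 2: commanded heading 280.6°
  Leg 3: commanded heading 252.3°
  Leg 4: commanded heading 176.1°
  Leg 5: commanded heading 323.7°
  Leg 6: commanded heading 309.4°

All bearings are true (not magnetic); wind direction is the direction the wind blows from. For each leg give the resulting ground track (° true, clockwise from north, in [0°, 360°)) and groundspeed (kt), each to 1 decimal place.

Leg 1: track=174.7°, groundspeed=207.6 kt
Leg 2: track=272.4°, groundspeed=209.5 kt
Leg 3: track=248.0°, groundspeed=219.7 kt
Leg 4: track=183.5°, groundspeed=212.2 kt
Leg 5: track=312.5°, groundspeed=184.9 kt
Leg 6: track=298.7°, groundspeed=193.8 kt

Leg 1: heading 166.1°; drift +8.6° → track 174.7°, groundspeed 207.6 kt
Leg 2: heading 280.6°; drift -8.2° → track 272.4°, groundspeed 209.5 kt
Leg 3: heading 252.3°; drift -4.3° → track 248.0°, groundspeed 219.7 kt
Leg 4: heading 176.1°; drift +7.4° → track 183.5°, groundspeed 212.2 kt
Leg 5: heading 323.7°; drift -11.2° → track 312.5°, groundspeed 184.9 kt
Leg 6: heading 309.4°; drift -10.7° → track 298.7°, groundspeed 193.8 kt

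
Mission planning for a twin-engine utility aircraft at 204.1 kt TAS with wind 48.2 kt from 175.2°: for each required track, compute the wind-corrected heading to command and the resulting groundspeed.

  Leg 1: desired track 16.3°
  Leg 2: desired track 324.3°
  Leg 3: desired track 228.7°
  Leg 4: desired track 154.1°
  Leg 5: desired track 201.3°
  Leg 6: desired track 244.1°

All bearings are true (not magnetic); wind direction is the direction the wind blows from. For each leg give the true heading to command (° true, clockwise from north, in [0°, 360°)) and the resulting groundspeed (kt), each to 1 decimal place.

Leg 1: heading=21.2°, groundspeed=248.3 kt
Leg 2: heading=317.3°, groundspeed=244.0 kt
Leg 3: heading=217.8°, groundspeed=171.7 kt
Leg 4: heading=159.0°, groundspeed=158.4 kt
Leg 5: heading=195.3°, groundspeed=159.7 kt
Leg 6: heading=231.4°, groundspeed=181.7 kt

Leg 1: desired track 16.3°; wind correction +4.9° → command heading 21.2°, groundspeed 248.3 kt
Leg 2: desired track 324.3°; wind correction -7.0° → command heading 317.3°, groundspeed 244.0 kt
Leg 3: desired track 228.7°; wind correction -10.9° → command heading 217.8°, groundspeed 171.7 kt
Leg 4: desired track 154.1°; wind correction +4.9° → command heading 159.0°, groundspeed 158.4 kt
Leg 5: desired track 201.3°; wind correction -6.0° → command heading 195.3°, groundspeed 159.7 kt
Leg 6: desired track 244.1°; wind correction -12.7° → command heading 231.4°, groundspeed 181.7 kt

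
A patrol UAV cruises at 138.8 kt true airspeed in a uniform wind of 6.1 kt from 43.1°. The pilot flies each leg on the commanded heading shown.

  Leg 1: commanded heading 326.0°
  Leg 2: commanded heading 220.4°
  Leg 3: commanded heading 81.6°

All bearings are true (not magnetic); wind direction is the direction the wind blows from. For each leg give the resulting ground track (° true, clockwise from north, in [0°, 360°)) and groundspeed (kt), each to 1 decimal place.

Leg 1: track=323.5°, groundspeed=137.6 kt
Leg 2: track=220.5°, groundspeed=144.9 kt
Leg 3: track=83.2°, groundspeed=134.1 kt

Leg 1: heading 326.0°; drift -2.5° → track 323.5°, groundspeed 137.6 kt
Leg 2: heading 220.4°; drift +0.1° → track 220.5°, groundspeed 144.9 kt
Leg 3: heading 81.6°; drift +1.6° → track 83.2°, groundspeed 134.1 kt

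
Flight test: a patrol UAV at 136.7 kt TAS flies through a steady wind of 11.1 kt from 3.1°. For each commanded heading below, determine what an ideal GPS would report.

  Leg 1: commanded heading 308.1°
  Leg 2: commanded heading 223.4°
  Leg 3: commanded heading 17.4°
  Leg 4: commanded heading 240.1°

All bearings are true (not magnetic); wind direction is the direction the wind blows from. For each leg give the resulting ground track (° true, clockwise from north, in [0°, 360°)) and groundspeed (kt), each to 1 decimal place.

Leg 1: track=304.1°, groundspeed=130.7 kt
Leg 2: track=220.6°, groundspeed=145.3 kt
Leg 3: track=18.6°, groundspeed=126.0 kt
Leg 4: track=236.4°, groundspeed=143.0 kt

Leg 1: heading 308.1°; drift -4.0° → track 304.1°, groundspeed 130.7 kt
Leg 2: heading 223.4°; drift -2.8° → track 220.6°, groundspeed 145.3 kt
Leg 3: heading 17.4°; drift +1.2° → track 18.6°, groundspeed 126.0 kt
Leg 4: heading 240.1°; drift -3.7° → track 236.4°, groundspeed 143.0 kt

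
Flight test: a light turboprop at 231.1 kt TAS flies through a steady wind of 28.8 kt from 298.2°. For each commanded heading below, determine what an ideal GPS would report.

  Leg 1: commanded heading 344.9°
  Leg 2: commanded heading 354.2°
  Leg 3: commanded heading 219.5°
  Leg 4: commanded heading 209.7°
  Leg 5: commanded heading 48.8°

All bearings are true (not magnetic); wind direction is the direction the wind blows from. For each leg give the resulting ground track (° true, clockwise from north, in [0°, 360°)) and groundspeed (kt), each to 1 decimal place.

Leg 1: heading 344.9°; drift +5.7° → track 350.6°, groundspeed 212.4 kt
Leg 2: heading 354.2°; drift +6.3° → track 0.5°, groundspeed 216.3 kt
Leg 3: heading 219.5°; drift -7.1° → track 212.4°, groundspeed 227.2 kt
Leg 4: heading 209.7°; drift -7.1° → track 202.6°, groundspeed 232.1 kt
Leg 5: heading 48.8°; drift +6.4° → track 55.2°, groundspeed 242.7 kt

Leg 1: track=350.6°, groundspeed=212.4 kt
Leg 2: track=0.5°, groundspeed=216.3 kt
Leg 3: track=212.4°, groundspeed=227.2 kt
Leg 4: track=202.6°, groundspeed=232.1 kt
Leg 5: track=55.2°, groundspeed=242.7 kt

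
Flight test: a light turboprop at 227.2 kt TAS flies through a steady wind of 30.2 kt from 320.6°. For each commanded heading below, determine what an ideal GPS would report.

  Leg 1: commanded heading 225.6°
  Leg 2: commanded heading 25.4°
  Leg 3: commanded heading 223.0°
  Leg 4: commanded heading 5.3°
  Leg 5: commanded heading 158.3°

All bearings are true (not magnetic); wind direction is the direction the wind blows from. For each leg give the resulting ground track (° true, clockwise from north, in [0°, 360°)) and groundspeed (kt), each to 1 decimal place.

Leg 1: track=218.1°, groundspeed=231.8 kt
Leg 2: track=32.7°, groundspeed=216.1 kt
Leg 3: track=215.6°, groundspeed=233.1 kt
Leg 4: track=11.2°, groundspeed=206.8 kt
Leg 5: track=156.2°, groundspeed=256.1 kt

Leg 1: heading 225.6°; drift -7.5° → track 218.1°, groundspeed 231.8 kt
Leg 2: heading 25.4°; drift +7.3° → track 32.7°, groundspeed 216.1 kt
Leg 3: heading 223.0°; drift -7.4° → track 215.6°, groundspeed 233.1 kt
Leg 4: heading 5.3°; drift +5.9° → track 11.2°, groundspeed 206.8 kt
Leg 5: heading 158.3°; drift -2.1° → track 156.2°, groundspeed 256.1 kt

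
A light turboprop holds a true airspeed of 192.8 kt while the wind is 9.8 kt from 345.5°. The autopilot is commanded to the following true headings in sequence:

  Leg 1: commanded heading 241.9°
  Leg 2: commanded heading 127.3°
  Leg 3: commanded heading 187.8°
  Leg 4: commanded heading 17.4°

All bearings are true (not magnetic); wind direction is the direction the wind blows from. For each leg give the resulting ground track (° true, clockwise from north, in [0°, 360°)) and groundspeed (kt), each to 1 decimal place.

Leg 1: heading 241.9°; drift -2.8° → track 239.1°, groundspeed 195.3 kt
Leg 2: heading 127.3°; drift +1.7° → track 129.0°, groundspeed 200.6 kt
Leg 3: heading 187.8°; drift -1.1° → track 186.7°, groundspeed 201.9 kt
Leg 4: heading 17.4°; drift +1.6° → track 19.0°, groundspeed 184.6 kt

Leg 1: track=239.1°, groundspeed=195.3 kt
Leg 2: track=129.0°, groundspeed=200.6 kt
Leg 3: track=186.7°, groundspeed=201.9 kt
Leg 4: track=19.0°, groundspeed=184.6 kt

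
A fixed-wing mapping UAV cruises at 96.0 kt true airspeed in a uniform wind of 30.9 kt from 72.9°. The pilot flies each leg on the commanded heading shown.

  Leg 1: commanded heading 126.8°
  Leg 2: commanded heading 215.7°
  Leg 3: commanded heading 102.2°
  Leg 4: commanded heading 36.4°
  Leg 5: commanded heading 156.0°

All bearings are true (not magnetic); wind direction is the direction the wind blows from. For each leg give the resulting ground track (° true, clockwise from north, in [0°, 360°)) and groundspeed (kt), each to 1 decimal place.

Leg 1: heading 126.8°; drift +17.8° → track 144.6°, groundspeed 81.7 kt
Leg 2: heading 215.7°; drift +8.8° → track 224.5°, groundspeed 122.1 kt
Leg 3: heading 102.2°; drift +12.4° → track 114.6°, groundspeed 70.7 kt
Leg 4: heading 36.4°; drift -14.5° → track 21.9°, groundspeed 73.5 kt
Leg 5: heading 156.0°; drift +18.4° → track 174.4°, groundspeed 97.3 kt

Leg 1: track=144.6°, groundspeed=81.7 kt
Leg 2: track=224.5°, groundspeed=122.1 kt
Leg 3: track=114.6°, groundspeed=70.7 kt
Leg 4: track=21.9°, groundspeed=73.5 kt
Leg 5: track=174.4°, groundspeed=97.3 kt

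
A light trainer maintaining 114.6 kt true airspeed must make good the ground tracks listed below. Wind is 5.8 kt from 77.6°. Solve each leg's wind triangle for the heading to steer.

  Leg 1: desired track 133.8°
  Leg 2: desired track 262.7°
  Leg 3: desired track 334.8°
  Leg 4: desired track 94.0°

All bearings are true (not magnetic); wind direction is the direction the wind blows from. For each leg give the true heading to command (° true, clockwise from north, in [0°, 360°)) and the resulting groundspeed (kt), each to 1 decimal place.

Leg 1: desired track 133.8°; wind correction -2.4° → command heading 131.4°, groundspeed 111.3 kt
Leg 2: desired track 262.7°; wind correction +0.3° → command heading 263.0°, groundspeed 120.4 kt
Leg 3: desired track 334.8°; wind correction +2.8° → command heading 337.6°, groundspeed 115.7 kt
Leg 4: desired track 94.0°; wind correction -0.8° → command heading 93.2°, groundspeed 109.0 kt

Leg 1: heading=131.4°, groundspeed=111.3 kt
Leg 2: heading=263.0°, groundspeed=120.4 kt
Leg 3: heading=337.6°, groundspeed=115.7 kt
Leg 4: heading=93.2°, groundspeed=109.0 kt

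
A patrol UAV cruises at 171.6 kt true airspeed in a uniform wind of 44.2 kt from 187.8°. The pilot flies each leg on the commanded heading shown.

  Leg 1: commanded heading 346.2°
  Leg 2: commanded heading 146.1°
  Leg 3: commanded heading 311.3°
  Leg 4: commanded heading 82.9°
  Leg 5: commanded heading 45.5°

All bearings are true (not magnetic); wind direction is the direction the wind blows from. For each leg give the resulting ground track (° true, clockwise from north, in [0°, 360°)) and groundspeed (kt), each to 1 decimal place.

Leg 1: track=350.6°, groundspeed=213.3 kt
Leg 2: track=134.1°, groundspeed=141.7 kt
Leg 3: track=322.0°, groundspeed=199.4 kt
Leg 4: track=69.8°, groundspeed=187.9 kt
Leg 5: track=38.0°, groundspeed=208.3 kt

Leg 1: heading 346.2°; drift +4.4° → track 350.6°, groundspeed 213.3 kt
Leg 2: heading 146.1°; drift -12.0° → track 134.1°, groundspeed 141.7 kt
Leg 3: heading 311.3°; drift +10.7° → track 322.0°, groundspeed 199.4 kt
Leg 4: heading 82.9°; drift -13.1° → track 69.8°, groundspeed 187.9 kt
Leg 5: heading 45.5°; drift -7.5° → track 38.0°, groundspeed 208.3 kt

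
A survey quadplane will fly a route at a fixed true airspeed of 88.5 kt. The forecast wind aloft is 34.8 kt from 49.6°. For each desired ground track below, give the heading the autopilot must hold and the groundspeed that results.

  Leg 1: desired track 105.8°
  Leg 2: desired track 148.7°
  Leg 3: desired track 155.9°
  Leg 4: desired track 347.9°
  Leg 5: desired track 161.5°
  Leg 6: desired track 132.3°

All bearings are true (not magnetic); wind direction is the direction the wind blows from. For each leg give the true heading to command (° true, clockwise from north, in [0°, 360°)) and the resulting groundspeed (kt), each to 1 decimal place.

Leg 1: desired track 105.8°; wind correction -19.1° → command heading 86.7°, groundspeed 64.3 kt
Leg 2: desired track 148.7°; wind correction -22.8° → command heading 125.9°, groundspeed 87.1 kt
Leg 3: desired track 155.9°; wind correction -22.2° → command heading 133.7°, groundspeed 91.7 kt
Leg 4: desired track 347.9°; wind correction +20.3° → command heading 8.2°, groundspeed 66.5 kt
Leg 5: desired track 161.5°; wind correction -21.4° → command heading 140.1°, groundspeed 95.4 kt
Leg 6: desired track 132.3°; wind correction -23.0° → command heading 109.3°, groundspeed 77.1 kt

Leg 1: heading=86.7°, groundspeed=64.3 kt
Leg 2: heading=125.9°, groundspeed=87.1 kt
Leg 3: heading=133.7°, groundspeed=91.7 kt
Leg 4: heading=8.2°, groundspeed=66.5 kt
Leg 5: heading=140.1°, groundspeed=95.4 kt
Leg 6: heading=109.3°, groundspeed=77.1 kt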